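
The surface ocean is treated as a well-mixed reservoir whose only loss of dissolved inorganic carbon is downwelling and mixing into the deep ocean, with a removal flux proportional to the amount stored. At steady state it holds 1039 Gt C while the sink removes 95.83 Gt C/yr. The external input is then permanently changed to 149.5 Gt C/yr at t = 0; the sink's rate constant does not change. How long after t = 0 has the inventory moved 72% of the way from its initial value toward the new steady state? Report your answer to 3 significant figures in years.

τ = M₀/F₀ = 1039/95.83 = 10.84 yr.
The remaining gap fraction is e^(−t/τ); 72% covered ⇒ e^(−t/τ) = 0.280.
t = −τ ln(0.280) = 10.84 × 1.273 = 13.80 yr.

13.8 yr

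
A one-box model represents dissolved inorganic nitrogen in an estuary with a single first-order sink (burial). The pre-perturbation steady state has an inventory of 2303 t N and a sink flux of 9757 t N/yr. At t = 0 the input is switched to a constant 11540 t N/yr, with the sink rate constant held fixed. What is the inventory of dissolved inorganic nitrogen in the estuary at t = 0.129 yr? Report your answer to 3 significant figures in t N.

Residence time τ = M₀/F₀ = 0.2360 yr. The eventual steady state is M_∞ = M₀·(F₁/F₀) = 2303 × 11540/9757 = 2723.9 t N.
The anomaly ΔM(t) = M(t) − M_∞ decays as ΔM₀·e^(−t/τ) with ΔM₀ = 2303 − 2723.9 = −420.9 t N.
At t = 0.129 yr, e^(−t/τ) = e^(−0.5465) = 0.5790, so ΔM = −243.7 t N and M = 2723.9 − 243.7 = 2480.2 t N.

2480 t N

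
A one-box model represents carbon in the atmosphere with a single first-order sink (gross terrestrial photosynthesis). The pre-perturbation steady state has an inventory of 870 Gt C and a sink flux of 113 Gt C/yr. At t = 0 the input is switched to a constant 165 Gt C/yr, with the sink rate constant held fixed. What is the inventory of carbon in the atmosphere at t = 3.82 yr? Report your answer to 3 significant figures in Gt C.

Residence time τ = M₀/F₀ = 7.699 yr. The eventual steady state is M_∞ = M₀·(F₁/F₀) = 870 × 165/113 = 1270.4 Gt C.
The anomaly ΔM(t) = M(t) − M_∞ decays as ΔM₀·e^(−t/τ) with ΔM₀ = 870 − 1270.4 = −400.4 Gt C.
At t = 3.82 yr, e^(−t/τ) = e^(−0.4962) = 0.6089, so ΔM = −243.8 Gt C and M = 1270.4 − 243.8 = 1026.6 Gt C.

1030 Gt C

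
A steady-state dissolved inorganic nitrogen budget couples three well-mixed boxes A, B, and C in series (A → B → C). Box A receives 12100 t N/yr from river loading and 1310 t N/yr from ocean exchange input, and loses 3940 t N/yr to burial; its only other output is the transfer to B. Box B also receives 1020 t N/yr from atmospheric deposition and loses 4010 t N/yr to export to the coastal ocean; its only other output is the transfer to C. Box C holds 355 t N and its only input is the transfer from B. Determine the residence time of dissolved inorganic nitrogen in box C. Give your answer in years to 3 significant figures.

Box A: F(A→B) = (12100 + 1310) − 3940 = 9470.0 t N/yr.
Box B: F(B→C) = (9470.0 + 1020) − 4010 = 6480.0 t N/yr.
Box C throughput = its input = 6480.0 t N/yr; τ = 355 / 6480.0 = 0.05478 yr.

0.0548 yr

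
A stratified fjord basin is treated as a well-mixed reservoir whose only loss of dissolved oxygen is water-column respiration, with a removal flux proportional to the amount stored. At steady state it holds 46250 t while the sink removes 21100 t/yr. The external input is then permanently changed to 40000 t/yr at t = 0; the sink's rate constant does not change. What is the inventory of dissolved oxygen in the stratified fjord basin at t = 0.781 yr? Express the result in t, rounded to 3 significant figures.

τ = M₀/F₀ = 46250/21100 = 2.192 yr; rate constant k = 1/τ.
New steady state M_∞ = F₁/k = F₁·τ = 40000 × 2.192 = 87678 t.
M(t) = M_∞ + (M₀ − M_∞)·e^(−t/τ); t/τ = 0.781/2.192 = 0.3563, so e^(−t/τ) = 0.7003.
M(t) = 87678 − 41430 × 0.7003 = 58668 t.

58700 t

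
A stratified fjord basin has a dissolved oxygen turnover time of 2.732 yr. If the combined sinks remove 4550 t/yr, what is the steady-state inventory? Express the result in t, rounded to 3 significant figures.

12400 t

τ = M/F ⇒ M = τ × F = 2.732 × 4550 = 12430 t.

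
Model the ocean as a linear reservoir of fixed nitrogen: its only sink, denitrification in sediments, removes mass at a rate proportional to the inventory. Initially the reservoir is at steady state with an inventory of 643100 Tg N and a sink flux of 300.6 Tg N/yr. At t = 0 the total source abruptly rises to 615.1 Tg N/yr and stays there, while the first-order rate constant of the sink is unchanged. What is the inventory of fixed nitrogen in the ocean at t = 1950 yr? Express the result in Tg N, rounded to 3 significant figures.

1.05×10^6 Tg N

The sink rate constant is k = F₀/M₀ = 300.6/643100 = 0.0004674 yr⁻¹.
Solving dM/dt = F₁ − kM with M(0) = M₀ gives M(t) = F₁/k + (M₀ − F₁/k)·e^(−kt).
F₁/k = 615.1/0.0004674 = 1.3159×10^6 Tg N; kt = 0.0004674 × 1950 = 0.9115, e^(−kt) = 0.4019.
M(1950) = 1.3159×10^6 + (643100 − 1.3159×10^6) × 0.4019 = 1.3159×10^6 − 270400 = 1.0455×10^6 Tg N.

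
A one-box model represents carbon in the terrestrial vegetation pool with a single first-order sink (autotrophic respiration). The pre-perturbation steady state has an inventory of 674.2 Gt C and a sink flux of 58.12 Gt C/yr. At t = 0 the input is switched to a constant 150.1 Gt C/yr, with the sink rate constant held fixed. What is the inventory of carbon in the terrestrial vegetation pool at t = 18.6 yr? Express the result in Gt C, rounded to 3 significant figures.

1530 Gt C

The sink rate constant is k = F₀/M₀ = 58.12/674.2 = 0.08621 yr⁻¹.
Solving dM/dt = F₁ − kM with M(0) = M₀ gives M(t) = F₁/k + (M₀ − F₁/k)·e^(−kt).
F₁/k = 150.1/0.08621 = 1741.2 Gt C; kt = 0.08621 × 18.6 = 1.603, e^(−kt) = 0.2012.
M(18.6) = 1741.2 + (674.2 − 1741.2) × 0.2012 = 1741.2 − 214.7 = 1526.5 Gt C.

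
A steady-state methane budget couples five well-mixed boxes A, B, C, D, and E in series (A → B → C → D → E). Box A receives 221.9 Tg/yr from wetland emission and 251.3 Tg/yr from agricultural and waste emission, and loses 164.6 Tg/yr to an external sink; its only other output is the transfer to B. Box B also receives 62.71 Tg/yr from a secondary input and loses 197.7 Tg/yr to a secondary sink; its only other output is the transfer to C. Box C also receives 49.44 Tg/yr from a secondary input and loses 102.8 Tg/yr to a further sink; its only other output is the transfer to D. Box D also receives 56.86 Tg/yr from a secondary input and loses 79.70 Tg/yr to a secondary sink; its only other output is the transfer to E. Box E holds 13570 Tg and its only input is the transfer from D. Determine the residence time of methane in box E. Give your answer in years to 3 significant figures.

139 yr

Box A: F(A→B) = (221.9 + 251.3) − 164.6 = 308.60 Tg/yr.
Box B: F(B→C) = (308.60 + 62.71) − 197.7 = 173.61 Tg/yr.
Box C: F(C→D) = (173.61 + 49.44) − 102.8 = 120.25 Tg/yr.
Box D: F(D→E) = (120.25 + 56.86) − 79.70 = 97.410 Tg/yr.
Box E throughput = its input = 97.410 Tg/yr; τ = 13570 / 97.410 = 139.3 yr.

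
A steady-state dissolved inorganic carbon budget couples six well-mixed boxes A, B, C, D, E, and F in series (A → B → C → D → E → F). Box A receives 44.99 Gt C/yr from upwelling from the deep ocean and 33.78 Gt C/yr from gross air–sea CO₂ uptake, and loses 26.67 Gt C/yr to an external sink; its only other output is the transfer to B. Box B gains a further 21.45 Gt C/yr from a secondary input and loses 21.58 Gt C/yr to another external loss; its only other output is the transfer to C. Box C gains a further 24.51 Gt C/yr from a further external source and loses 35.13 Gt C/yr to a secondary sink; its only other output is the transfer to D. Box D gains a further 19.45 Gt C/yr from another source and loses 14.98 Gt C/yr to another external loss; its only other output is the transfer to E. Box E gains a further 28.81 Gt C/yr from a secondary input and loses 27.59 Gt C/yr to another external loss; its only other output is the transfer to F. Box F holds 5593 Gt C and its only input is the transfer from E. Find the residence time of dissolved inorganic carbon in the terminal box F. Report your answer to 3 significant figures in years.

Box A: F(A→B) = (44.99 + 33.78) − 26.67 = 52.100 Gt C/yr.
Box B: F(B→C) = (52.100 + 21.45) − 21.58 = 51.970 Gt C/yr.
Box C: F(C→D) = (51.970 + 24.51) − 35.13 = 41.350 Gt C/yr.
Box D: F(D→E) = (41.350 + 19.45) − 14.98 = 45.820 Gt C/yr.
Box E: F(E→F) = (45.820 + 28.81) − 27.59 = 47.040 Gt C/yr.
Box F throughput = its input = 47.040 Gt C/yr; τ = 5593 / 47.040 = 118.9 yr.

119 yr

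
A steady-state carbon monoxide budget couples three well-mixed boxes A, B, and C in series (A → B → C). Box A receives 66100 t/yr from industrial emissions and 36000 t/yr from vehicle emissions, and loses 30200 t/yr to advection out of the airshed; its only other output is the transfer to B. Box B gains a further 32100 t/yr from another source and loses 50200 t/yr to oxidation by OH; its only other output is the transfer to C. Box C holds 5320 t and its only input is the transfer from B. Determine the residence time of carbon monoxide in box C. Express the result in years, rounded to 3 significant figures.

0.0989 yr

Box A: F(A→B) = (66100 + 36000) − 30200 = 71900 t/yr.
Box B: F(B→C) = (71900 + 32100) − 50200 = 53800 t/yr.
Box C throughput = its input = 53800 t/yr; τ = 5320 / 53800 = 0.09888 yr.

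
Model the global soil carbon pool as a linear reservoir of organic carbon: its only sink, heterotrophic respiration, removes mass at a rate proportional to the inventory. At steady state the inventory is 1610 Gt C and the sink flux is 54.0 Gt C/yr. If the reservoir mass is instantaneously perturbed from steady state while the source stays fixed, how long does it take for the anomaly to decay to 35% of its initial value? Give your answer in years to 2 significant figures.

31 yr

For a linear reservoir the anomaly decays as exp(−t/τ) with τ = M/F = 1610/54.0 = 29.81 yr.
exp(−t/τ) = 0.35 ⇒ t = −τ ln(0.35) = 29.81 × 1.050 = 31.30 yr.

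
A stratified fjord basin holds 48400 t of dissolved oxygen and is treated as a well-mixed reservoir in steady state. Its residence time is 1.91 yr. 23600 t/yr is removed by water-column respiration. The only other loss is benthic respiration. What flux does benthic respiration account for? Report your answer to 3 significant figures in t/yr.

Total removal F = M/τ = 48400 / 1.91 = 25340 t/yr.
Benthic respiration = F − (23600) = 25340 − 23600 = 1740 t/yr.

1740 t/yr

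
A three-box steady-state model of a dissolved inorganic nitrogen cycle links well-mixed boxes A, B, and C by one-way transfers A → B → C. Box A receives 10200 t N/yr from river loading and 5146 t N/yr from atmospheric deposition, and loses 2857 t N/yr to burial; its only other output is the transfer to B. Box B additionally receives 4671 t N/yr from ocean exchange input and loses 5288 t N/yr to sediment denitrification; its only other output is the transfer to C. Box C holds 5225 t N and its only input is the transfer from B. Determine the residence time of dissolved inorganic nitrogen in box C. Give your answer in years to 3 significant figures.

0.440 yr

Box A: F(A→B) = (10200 + 5146) − 2857 = 12489 t N/yr.
Box B: F(B→C) = (12489 + 4671) − 5288 = 11872 t N/yr.
Box C throughput = its input = 11872 t N/yr; τ = 5225 / 11872 = 0.4401 yr.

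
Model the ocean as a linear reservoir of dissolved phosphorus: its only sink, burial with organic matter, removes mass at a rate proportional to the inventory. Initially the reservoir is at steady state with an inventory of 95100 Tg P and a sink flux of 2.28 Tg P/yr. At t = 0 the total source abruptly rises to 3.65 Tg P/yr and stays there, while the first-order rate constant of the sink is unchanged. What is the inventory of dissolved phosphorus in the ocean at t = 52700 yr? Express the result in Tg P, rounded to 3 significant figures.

136000 Tg P

The sink rate constant is k = F₀/M₀ = 2.28/95100 = 2.397×10^-5 yr⁻¹.
Solving dM/dt = F₁ − kM with M(0) = M₀ gives M(t) = F₁/k + (M₀ − F₁/k)·e^(−kt).
F₁/k = 3.65/2.397×10^-5 = 152240 Tg P; kt = 2.397×10^-5 × 52700 = 1.263, e^(−kt) = 0.2827.
M(52700) = 152240 + (95100 − 152240) × 0.2827 = 152240 − 16150 = 136090 Tg P.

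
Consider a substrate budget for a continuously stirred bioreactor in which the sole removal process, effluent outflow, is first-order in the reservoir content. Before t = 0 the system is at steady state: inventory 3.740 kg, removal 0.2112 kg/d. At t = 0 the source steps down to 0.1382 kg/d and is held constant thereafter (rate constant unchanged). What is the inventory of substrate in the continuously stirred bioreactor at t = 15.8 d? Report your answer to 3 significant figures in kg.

2.98 kg

The sink rate constant is k = F₀/M₀ = 0.2112/3.740 = 0.05647 d⁻¹.
Solving dM/dt = F₁ − kM with M(0) = M₀ gives M(t) = F₁/k + (M₀ − F₁/k)·e^(−kt).
F₁/k = 0.1382/0.05647 = 2.4473 kg; kt = 0.05647 × 15.8 = 0.8922, e^(−kt) = 0.4097.
M(15.8) = 2.4473 + (3.740 − 2.4473) × 0.4097 = 2.4473 + 0.5297 = 2.9770 kg.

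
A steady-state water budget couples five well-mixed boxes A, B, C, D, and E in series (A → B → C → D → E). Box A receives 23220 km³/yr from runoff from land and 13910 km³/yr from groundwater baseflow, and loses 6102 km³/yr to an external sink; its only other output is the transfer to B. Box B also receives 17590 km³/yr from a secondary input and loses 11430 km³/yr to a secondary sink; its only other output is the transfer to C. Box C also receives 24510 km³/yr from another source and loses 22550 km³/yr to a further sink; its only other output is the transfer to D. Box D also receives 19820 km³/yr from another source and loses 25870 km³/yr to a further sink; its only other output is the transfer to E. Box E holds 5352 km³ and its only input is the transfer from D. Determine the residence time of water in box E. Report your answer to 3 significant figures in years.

Box A: F(A→B) = (23220 + 13910) − 6102 = 31028 km³/yr.
Box B: F(B→C) = (31028 + 17590) − 11430 = 37188 km³/yr.
Box C: F(C→D) = (37188 + 24510) − 22550 = 39148 km³/yr.
Box D: F(D→E) = (39148 + 19820) − 25870 = 33098 km³/yr.
Box E throughput = its input = 33098 km³/yr; τ = 5352 / 33098 = 0.1617 yr.

0.162 yr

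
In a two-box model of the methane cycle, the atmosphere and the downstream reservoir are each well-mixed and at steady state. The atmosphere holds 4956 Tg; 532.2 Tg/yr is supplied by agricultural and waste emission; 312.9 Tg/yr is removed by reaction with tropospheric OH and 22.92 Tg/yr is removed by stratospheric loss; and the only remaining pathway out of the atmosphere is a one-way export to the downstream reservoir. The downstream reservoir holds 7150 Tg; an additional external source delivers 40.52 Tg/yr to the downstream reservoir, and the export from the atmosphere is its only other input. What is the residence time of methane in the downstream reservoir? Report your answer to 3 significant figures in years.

Balance the atmosphere: ΣF_in = 532.20 Tg/yr.
Export to the downstream reservoir = ΣF_in − (312.9 + 22.92) = 196.38 Tg/yr.
Total input to the downstream reservoir = 196.38 + 40.52 = 236.90 Tg/yr; at steady state this equals its total output.
τ = M / F = 7150 / 236.90 = 30.18 yr.

30.2 yr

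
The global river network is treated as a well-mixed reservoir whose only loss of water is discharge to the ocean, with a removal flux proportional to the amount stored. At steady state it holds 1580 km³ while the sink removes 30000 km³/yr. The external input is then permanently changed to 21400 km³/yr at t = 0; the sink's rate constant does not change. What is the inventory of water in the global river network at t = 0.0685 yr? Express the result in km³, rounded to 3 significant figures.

Residence time τ = M₀/F₀ = 0.05267 yr. The eventual steady state is M_∞ = M₀·(F₁/F₀) = 1580 × 21400/30000 = 1127.1 km³.
The anomaly ΔM(t) = M(t) − M_∞ decays as ΔM₀·e^(−t/τ) with ΔM₀ = 1580 − 1127.1 = 452.9 km³.
At t = 0.0685 yr, e^(−t/τ) = e^(−1.301) = 0.2724, so ΔM = 123.4 km³ and M = 1127.1 + 123.4 = 1250.4 km³.

1250 km³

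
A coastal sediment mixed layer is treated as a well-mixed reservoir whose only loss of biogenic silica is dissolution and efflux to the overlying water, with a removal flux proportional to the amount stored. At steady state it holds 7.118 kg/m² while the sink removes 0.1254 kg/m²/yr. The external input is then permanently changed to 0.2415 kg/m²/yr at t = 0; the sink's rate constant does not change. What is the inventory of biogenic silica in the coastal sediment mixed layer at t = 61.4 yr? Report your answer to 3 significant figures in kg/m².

11.5 kg/m²

τ = M₀/F₀ = 7.118/0.1254 = 56.76 yr; rate constant k = 1/τ.
New steady state M_∞ = F₁/k = F₁·τ = 0.2415 × 56.76 = 13.708 kg/m².
M(t) = M_∞ + (M₀ − M_∞)·e^(−t/τ); t/τ = 61.4/56.76 = 1.082, so e^(−t/τ) = 0.3390.
M(t) = 13.708 − 6.590 × 0.3390 = 11.474 kg/m².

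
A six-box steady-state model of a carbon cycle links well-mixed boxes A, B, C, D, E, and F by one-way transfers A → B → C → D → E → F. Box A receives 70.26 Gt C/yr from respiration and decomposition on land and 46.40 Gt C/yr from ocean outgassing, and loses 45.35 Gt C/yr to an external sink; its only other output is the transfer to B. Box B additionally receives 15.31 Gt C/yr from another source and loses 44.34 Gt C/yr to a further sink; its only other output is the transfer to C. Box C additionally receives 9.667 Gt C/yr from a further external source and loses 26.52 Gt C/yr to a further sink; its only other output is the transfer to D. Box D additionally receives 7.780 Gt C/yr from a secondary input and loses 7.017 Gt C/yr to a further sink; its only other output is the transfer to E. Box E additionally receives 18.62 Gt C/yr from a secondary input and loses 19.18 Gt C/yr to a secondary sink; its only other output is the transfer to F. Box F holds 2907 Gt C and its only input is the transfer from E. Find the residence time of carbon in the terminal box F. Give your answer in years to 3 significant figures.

113 yr

Box A: F(A→B) = (70.26 + 46.40) − 45.35 = 71.310 Gt C/yr.
Box B: F(B→C) = (71.310 + 15.31) − 44.34 = 42.280 Gt C/yr.
Box C: F(C→D) = (42.280 + 9.667) − 26.52 = 25.427 Gt C/yr.
Box D: F(D→E) = (25.427 + 7.780) − 7.017 = 26.190 Gt C/yr.
Box E: F(E→F) = (26.190 + 18.62) − 19.18 = 25.630 Gt C/yr.
Box F throughput = its input = 25.630 Gt C/yr; τ = 2907 / 25.630 = 113.4 yr.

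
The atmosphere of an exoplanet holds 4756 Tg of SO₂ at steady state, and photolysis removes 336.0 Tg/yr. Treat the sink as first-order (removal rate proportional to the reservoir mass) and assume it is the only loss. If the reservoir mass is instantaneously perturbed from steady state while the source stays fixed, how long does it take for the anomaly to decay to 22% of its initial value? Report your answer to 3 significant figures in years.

21.4 yr

For a linear reservoir the anomaly decays as exp(−t/τ) with τ = M/F = 4756/336.0 = 14.15 yr.
exp(−t/τ) = 0.22 ⇒ t = −τ ln(0.22) = 14.15 × 1.514 = 21.43 yr.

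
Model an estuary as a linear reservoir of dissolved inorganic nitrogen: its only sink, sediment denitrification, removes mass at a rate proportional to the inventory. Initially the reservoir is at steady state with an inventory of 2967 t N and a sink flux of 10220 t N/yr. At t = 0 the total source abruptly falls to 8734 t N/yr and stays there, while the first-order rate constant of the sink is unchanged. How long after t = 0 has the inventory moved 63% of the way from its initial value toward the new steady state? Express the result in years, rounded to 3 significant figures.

0.289 yr

τ = M₀/F₀ = 2967/10220 = 0.2903 yr.
The remaining gap fraction is e^(−t/τ); 63% covered ⇒ e^(−t/τ) = 0.370.
t = −τ ln(0.370) = 0.2903 × 0.9943 = 0.2886 yr.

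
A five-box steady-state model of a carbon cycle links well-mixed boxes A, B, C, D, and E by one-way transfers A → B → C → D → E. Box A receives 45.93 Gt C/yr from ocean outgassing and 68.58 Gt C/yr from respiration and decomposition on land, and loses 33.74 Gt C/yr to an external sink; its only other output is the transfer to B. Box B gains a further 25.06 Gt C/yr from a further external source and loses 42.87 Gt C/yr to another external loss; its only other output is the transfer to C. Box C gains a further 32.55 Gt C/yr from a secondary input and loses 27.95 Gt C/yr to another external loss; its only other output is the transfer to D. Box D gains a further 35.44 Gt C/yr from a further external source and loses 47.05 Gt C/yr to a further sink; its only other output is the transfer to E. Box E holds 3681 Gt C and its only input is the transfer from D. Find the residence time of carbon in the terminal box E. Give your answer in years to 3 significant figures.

65.8 yr

Box A: F(A→B) = (45.93 + 68.58) − 33.74 = 80.770 Gt C/yr.
Box B: F(B→C) = (80.770 + 25.06) − 42.87 = 62.960 Gt C/yr.
Box C: F(C→D) = (62.960 + 32.55) − 27.95 = 67.560 Gt C/yr.
Box D: F(D→E) = (67.560 + 35.44) − 47.05 = 55.950 Gt C/yr.
Box E throughput = its input = 55.950 Gt C/yr; τ = 3681 / 55.950 = 65.79 yr.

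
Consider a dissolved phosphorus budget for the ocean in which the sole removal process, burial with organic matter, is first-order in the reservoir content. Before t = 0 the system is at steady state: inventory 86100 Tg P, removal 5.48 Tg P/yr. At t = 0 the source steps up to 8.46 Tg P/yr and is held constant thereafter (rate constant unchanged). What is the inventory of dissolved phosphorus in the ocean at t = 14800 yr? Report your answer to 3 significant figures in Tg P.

The sink rate constant is k = F₀/M₀ = 5.48/86100 = 6.365×10^-5 yr⁻¹.
Solving dM/dt = F₁ − kM with M(0) = M₀ gives M(t) = F₁/k + (M₀ − F₁/k)·e^(−kt).
F₁/k = 8.46/6.365×10^-5 = 132920 Tg P; kt = 6.365×10^-5 × 14800 = 0.9420, e^(−kt) = 0.3899.
M(14800) = 132920 + (86100 − 132920) × 0.3899 = 132920 − 18250 = 114670 Tg P.

115000 Tg P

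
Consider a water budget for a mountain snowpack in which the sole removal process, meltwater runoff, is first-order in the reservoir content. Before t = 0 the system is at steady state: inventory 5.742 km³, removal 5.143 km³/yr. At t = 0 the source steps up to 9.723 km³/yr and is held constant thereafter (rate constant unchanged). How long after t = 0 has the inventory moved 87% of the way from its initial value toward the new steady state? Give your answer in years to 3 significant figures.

τ = M₀/F₀ = 5.742/5.143 = 1.116 yr.
The remaining gap fraction is e^(−t/τ); 87% covered ⇒ e^(−t/τ) = 0.130.
t = −τ ln(0.130) = 1.116 × 2.040 = 2.278 yr.

2.28 yr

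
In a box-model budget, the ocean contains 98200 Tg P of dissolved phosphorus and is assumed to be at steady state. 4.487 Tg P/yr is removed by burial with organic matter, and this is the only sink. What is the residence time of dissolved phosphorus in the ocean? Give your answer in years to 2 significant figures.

τ = M / F = 98200 / 4.487 = 21890 yr.

22000 yr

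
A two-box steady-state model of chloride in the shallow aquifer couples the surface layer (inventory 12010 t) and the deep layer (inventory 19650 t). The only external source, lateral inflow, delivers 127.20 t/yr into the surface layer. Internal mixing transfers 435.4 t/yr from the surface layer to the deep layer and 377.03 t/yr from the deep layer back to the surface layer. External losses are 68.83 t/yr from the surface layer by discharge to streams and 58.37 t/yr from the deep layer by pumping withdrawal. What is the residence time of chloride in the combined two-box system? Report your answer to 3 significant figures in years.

Treat the two boxes together as one reservoir: the mixing fluxes between them are internal recycling, so τ = ΣM / Σ(external losses).
M_total = 12010 + 19650 = 31660 t.
ΣF_external_out = 68.83 + 58.37 = 127.20 t/yr.
τ = M_total / ΣF_ext = 31660 / 127.20 = 248.9 yr.

249 yr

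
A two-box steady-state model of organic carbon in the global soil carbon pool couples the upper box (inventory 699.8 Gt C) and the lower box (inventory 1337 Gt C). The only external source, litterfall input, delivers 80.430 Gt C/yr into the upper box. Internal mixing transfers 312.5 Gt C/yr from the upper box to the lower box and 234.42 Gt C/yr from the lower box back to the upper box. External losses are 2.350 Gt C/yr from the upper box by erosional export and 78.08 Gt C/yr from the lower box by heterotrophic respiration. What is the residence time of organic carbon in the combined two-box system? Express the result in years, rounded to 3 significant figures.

25.3 yr

Residence time in the combined system uses the total inventory and the total *external* removal — internal exchanges between the two boxes cancel.
M_total = 699.8 + 1337 = 2036.8 Gt C.
ΣF_external_out = 2.350 + 78.08 = 80.430 Gt C/yr.
τ = M_total / ΣF_ext = 2036.8 / 80.430 = 25.32 yr.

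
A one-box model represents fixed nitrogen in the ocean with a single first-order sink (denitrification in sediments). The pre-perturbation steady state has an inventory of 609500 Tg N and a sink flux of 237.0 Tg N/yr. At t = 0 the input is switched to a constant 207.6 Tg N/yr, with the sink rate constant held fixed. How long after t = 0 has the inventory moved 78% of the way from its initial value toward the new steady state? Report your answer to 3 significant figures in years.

τ = M₀/F₀ = 609500/237.0 = 2572 yr.
The remaining gap fraction is e^(−t/τ); 78% covered ⇒ e^(−t/τ) = 0.220.
t = −τ ln(0.220) = 2572 × 1.514 = 3894 yr.

3890 yr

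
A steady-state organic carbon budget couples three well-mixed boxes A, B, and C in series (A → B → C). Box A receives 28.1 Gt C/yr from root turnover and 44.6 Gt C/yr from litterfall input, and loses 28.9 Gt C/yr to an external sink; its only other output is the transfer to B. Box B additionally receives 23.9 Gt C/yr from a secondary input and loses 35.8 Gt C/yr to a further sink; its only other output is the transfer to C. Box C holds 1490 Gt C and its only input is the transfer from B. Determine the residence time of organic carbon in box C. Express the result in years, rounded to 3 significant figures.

46.7 yr

Box A: F(A→B) = (28.1 + 44.6) − 28.9 = 43.800 Gt C/yr.
Box B: F(B→C) = (43.800 + 23.9) − 35.8 = 31.900 Gt C/yr.
Box C throughput = its input = 31.900 Gt C/yr; τ = 1490 / 31.900 = 46.71 yr.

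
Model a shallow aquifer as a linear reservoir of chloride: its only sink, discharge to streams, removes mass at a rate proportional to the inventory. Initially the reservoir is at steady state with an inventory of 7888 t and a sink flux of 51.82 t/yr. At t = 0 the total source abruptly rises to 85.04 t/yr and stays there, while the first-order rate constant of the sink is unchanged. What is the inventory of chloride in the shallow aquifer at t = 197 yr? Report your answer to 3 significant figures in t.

Residence time τ = M₀/F₀ = 152.2 yr. The eventual steady state is M_∞ = M₀·(F₁/F₀) = 7888 × 85.04/51.82 = 12945 t.
The anomaly ΔM(t) = M(t) − M_∞ decays as ΔM₀·e^(−t/τ) with ΔM₀ = 7888 − 12945 = −5057 t.
At t = 197 yr, e^(−t/τ) = e^(−1.294) = 0.2741, so ΔM = −1386 t and M = 12945 − 1386 = 11559 t.

11600 t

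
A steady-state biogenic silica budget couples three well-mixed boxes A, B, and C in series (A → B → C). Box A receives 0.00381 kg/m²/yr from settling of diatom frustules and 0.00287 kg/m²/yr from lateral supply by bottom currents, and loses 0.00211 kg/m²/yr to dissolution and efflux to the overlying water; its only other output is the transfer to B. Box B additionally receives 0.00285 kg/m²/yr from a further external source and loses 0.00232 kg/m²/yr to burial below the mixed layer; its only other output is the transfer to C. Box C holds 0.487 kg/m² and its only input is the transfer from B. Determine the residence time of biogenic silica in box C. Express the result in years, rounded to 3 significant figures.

Box A: F(A→B) = (0.00381 + 0.00287) − 0.00211 = 0.0045700 kg/m²/yr.
Box B: F(B→C) = (0.0045700 + 0.00285) − 0.00232 = 0.0051000 kg/m²/yr.
Box C throughput = its input = 0.0051000 kg/m²/yr; τ = 0.487 / 0.0051000 = 95.49 yr.

95.5 yr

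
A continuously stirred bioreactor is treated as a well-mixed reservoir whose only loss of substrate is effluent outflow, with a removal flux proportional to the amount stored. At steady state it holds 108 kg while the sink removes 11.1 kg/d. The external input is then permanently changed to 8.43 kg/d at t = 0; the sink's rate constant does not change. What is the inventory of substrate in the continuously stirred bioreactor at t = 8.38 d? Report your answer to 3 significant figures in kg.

The sink rate constant is k = F₀/M₀ = 11.1/108 = 0.1028 d⁻¹.
Solving dM/dt = F₁ − kM with M(0) = M₀ gives M(t) = F₁/k + (M₀ − F₁/k)·e^(−kt).
F₁/k = 8.43/0.1028 = 82.022 kg; kt = 0.1028 × 8.38 = 0.8613, e^(−kt) = 0.4226.
M(8.38) = 82.022 + (108 − 82.022) × 0.4226 = 82.022 + 10.98 = 93.001 kg.

93.0 kg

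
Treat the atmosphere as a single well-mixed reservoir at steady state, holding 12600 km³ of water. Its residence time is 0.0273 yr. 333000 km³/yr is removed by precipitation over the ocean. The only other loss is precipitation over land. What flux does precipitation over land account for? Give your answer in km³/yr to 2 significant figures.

Total removal F = M/τ = 12600 / 0.0273 = 461500 km³/yr.
Precipitation over land = F − (333000) = 461500 − 333000 = 128500 km³/yr.

130000 km³/yr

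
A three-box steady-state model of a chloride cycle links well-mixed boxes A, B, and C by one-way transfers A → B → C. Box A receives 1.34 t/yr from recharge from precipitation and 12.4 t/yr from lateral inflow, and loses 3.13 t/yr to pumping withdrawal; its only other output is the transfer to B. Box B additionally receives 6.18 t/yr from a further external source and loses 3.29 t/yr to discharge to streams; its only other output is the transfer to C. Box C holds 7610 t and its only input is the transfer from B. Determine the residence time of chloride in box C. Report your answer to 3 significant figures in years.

Box A: F(A→B) = (1.34 + 12.4) − 3.13 = 10.610 t/yr.
Box B: F(B→C) = (10.610 + 6.18) − 3.29 = 13.500 t/yr.
Box C throughput = its input = 13.500 t/yr; τ = 7610 / 13.500 = 563.7 yr.

564 yr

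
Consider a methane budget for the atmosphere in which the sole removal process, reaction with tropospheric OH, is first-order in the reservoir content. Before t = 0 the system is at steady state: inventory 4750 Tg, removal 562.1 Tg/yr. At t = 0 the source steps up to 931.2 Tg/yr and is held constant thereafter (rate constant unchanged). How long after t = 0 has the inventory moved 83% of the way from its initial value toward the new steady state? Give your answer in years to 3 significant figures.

15.0 yr

τ = M₀/F₀ = 4750/562.1 = 8.450 yr.
The remaining gap fraction is e^(−t/τ); 83% covered ⇒ e^(−t/τ) = 0.170.
t = −τ ln(0.170) = 8.450 × 1.772 = 14.97 yr.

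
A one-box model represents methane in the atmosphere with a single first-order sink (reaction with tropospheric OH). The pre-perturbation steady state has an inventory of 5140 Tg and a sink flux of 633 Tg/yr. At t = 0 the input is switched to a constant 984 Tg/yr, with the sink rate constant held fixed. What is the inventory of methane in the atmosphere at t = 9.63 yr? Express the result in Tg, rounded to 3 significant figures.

The sink rate constant is k = F₀/M₀ = 633/5140 = 0.1232 yr⁻¹.
Solving dM/dt = F₁ − kM with M(0) = M₀ gives M(t) = F₁/k + (M₀ − F₁/k)·e^(−kt).
F₁/k = 984/0.1232 = 7990.1 Tg; kt = 0.1232 × 9.63 = 1.186, e^(−kt) = 0.3055.
M(9.63) = 7990.1 + (5140 − 7990.1) × 0.3055 = 7990.1 − 870.6 = 7119.6 Tg.

7120 Tg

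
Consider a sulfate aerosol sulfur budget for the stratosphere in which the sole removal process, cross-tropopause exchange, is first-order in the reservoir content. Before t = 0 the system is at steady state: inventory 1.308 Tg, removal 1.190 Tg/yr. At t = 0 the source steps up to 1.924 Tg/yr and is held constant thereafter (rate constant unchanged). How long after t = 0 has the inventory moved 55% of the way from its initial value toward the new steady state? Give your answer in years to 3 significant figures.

τ = M₀/F₀ = 1.308/1.190 = 1.099 yr.
The remaining gap fraction is e^(−t/τ); 55% covered ⇒ e^(−t/τ) = 0.450.
t = −τ ln(0.450) = 1.099 × 0.7985 = 0.8777 yr.

0.878 yr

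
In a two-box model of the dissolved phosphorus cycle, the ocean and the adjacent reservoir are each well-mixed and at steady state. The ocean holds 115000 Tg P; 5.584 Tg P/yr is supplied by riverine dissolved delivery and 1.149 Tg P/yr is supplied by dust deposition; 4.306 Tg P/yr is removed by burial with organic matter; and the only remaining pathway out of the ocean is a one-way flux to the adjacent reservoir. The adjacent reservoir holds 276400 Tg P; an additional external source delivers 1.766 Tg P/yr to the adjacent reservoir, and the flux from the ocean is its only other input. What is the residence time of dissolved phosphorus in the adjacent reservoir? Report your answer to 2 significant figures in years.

Balance the ocean: ΣF_in = 5.584 + 1.149 = 6.7330 Tg P/yr.
Flux to the adjacent reservoir = ΣF_in − (4.306) = 2.4270 Tg P/yr.
Total input to the adjacent reservoir = 2.4270 + 1.766 = 4.1930 Tg P/yr; at steady state this equals its total output.
τ = M / F = 276400 / 4.1930 = 65920 yr.

66000 yr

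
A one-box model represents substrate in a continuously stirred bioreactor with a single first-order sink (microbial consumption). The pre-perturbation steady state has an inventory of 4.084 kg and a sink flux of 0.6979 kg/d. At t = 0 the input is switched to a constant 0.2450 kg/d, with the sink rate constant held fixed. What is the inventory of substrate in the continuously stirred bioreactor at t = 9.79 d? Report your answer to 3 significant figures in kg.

1.93 kg

Residence time τ = M₀/F₀ = 5.852 d. The eventual steady state is M_∞ = M₀·(F₁/F₀) = 4.084 × 0.2450/0.6979 = 1.4337 kg.
The anomaly ΔM(t) = M(t) − M_∞ decays as ΔM₀·e^(−t/τ) with ΔM₀ = 4.084 − 1.4337 = 2.650 kg.
At t = 9.79 d, e^(−t/τ) = e^(−1.673) = 0.1877, so ΔM = 0.4974 kg and M = 1.4337 + 0.4974 = 1.9311 kg.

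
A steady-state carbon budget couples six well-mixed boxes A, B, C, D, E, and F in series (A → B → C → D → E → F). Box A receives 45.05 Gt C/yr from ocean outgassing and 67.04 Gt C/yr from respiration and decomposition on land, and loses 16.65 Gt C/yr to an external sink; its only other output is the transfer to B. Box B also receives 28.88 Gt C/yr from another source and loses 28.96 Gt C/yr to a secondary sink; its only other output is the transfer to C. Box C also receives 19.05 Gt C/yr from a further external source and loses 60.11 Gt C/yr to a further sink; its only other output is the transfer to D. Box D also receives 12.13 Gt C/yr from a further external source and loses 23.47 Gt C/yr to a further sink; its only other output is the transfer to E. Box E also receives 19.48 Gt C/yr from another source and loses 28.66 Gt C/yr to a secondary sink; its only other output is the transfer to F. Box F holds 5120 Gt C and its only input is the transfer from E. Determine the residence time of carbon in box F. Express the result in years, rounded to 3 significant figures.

152 yr

Box A: F(A→B) = (45.05 + 67.04) − 16.65 = 95.440 Gt C/yr.
Box B: F(B→C) = (95.440 + 28.88) − 28.96 = 95.360 Gt C/yr.
Box C: F(C→D) = (95.360 + 19.05) − 60.11 = 54.300 Gt C/yr.
Box D: F(D→E) = (54.300 + 12.13) − 23.47 = 42.960 Gt C/yr.
Box E: F(E→F) = (42.960 + 19.48) − 28.66 = 33.780 Gt C/yr.
Box F throughput = its input = 33.780 Gt C/yr; τ = 5120 / 33.780 = 151.6 yr.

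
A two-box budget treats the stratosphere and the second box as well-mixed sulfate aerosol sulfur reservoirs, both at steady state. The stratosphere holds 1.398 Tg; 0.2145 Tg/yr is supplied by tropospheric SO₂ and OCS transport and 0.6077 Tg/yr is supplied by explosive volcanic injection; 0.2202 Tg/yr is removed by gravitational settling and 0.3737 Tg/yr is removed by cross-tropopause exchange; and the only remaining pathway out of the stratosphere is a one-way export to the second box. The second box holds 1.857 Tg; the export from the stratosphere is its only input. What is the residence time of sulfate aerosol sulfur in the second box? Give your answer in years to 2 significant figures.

8.1 yr

Balance the stratosphere: ΣF_in = 0.2145 + 0.6077 = 0.82220 Tg/yr.
Export to the second box = ΣF_in − (0.2202 + 0.3737) = 0.22830 Tg/yr.
At steady state the output of the second box equals its input, 0.22830 Tg/yr.
τ = M / F = 1.857 / 0.22830 = 8.134 yr.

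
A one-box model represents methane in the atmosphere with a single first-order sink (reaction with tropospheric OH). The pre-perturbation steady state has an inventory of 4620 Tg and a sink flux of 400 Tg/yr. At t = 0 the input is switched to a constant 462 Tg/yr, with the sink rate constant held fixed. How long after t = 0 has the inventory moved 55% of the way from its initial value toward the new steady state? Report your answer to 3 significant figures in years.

9.22 yr

τ = M₀/F₀ = 4620/400 = 11.55 yr.
The remaining gap fraction is e^(−t/τ); 55% covered ⇒ e^(−t/τ) = 0.450.
t = −τ ln(0.450) = 11.55 × 0.7985 = 9.223 yr.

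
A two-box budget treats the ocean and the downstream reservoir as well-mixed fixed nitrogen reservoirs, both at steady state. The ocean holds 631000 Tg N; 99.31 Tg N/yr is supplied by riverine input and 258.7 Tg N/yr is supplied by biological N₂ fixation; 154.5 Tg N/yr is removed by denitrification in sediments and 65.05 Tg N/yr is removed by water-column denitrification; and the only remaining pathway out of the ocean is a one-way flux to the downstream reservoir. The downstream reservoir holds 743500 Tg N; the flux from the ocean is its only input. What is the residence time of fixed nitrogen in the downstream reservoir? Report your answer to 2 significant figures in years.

5400 yr

Balance the ocean: ΣF_in = 99.31 + 258.7 = 358.01 Tg N/yr.
Flux to the downstream reservoir = ΣF_in − (154.5 + 65.05) = 138.46 Tg N/yr.
At steady state the output of the downstream reservoir equals its input, 138.46 Tg N/yr.
τ = M / F = 743500 / 138.46 = 5370 yr.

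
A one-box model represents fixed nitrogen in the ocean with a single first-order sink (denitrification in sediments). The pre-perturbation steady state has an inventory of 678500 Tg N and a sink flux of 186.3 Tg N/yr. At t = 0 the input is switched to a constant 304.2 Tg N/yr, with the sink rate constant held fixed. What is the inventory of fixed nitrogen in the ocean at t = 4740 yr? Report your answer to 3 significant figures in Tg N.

991000 Tg N

Residence time τ = M₀/F₀ = 3642 yr. The eventual steady state is M_∞ = M₀·(F₁/F₀) = 678500 × 304.2/186.3 = 1.1079×10^6 Tg N.
The anomaly ΔM(t) = M(t) − M_∞ decays as ΔM₀·e^(−t/τ) with ΔM₀ = 678500 − 1.1079×10^6 = −429400 Tg N.
At t = 4740 yr, e^(−t/τ) = e^(−1.301) = 0.2721, so ΔM = −116800 Tg N and M = 1.1079×10^6 − 116800 = 991040 Tg N.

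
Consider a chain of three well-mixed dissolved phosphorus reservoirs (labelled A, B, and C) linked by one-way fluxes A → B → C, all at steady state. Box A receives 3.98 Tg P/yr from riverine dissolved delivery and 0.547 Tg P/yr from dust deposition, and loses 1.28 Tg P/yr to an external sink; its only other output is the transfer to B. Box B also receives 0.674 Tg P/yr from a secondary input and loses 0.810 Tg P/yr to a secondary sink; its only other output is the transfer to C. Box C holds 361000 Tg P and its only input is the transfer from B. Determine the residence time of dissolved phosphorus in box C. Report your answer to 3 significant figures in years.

116000 yr

Box A: F(A→B) = (3.98 + 0.547) − 1.28 = 3.2470 Tg P/yr.
Box B: F(B→C) = (3.2470 + 0.674) − 0.810 = 3.1110 Tg P/yr.
Box C throughput = its input = 3.1110 Tg P/yr; τ = 361000 / 3.1110 = 116000 yr.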